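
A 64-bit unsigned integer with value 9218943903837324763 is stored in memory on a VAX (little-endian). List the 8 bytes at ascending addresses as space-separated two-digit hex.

9218943903837324763 in hexadecimal, padded to 64 bits, is 0x7FF044A2F07A05DB.
Split into bytes (most-significant first): 7F F0 44 A2 F0 7A 05 DB.
Little-endian stores the least-significant byte at the lowest address.
So at ascending addresses the bytes are DB 05 7A F0 A2 44 F0 7F.

DB 05 7A F0 A2 44 F0 7F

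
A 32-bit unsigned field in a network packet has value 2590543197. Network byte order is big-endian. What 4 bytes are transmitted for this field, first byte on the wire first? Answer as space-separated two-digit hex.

2590543197 in hexadecimal, padded to 32 bits, is 0x9A688D5D.
Split into bytes (most-significant first): 9A 68 8D 5D.
Big-endian: lowest address holds the most-significant byte.
So the memory order matches the most-significant-first order: 9A 68 8D 5D.

9A 68 8D 5D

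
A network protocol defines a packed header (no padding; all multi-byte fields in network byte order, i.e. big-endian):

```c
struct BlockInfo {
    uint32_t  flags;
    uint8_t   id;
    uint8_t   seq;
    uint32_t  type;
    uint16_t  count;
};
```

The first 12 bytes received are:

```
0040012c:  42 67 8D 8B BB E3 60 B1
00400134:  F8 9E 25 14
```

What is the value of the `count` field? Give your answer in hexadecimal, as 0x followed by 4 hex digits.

0x2514

`count` follows `flags` (4 B), `id` (1 B), `seq` (1 B), `type` (4 B), so it starts at offset 4 + 1 + 1 + 4 = 10 and occupies 2 bytes.
Bytes at offsets 10..11: 25 14.
Big-endian: lowest address holds the most-significant byte.
The bytes are already most-significant first: 0x2514.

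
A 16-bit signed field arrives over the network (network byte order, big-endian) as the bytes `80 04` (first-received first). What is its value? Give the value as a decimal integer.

-32764

In big-endian order the high byte comes first in memory.
The bytes are already most-significant first: 0x8004.
Top bit is set, so as a signed 16-bit value this is 0x8004 − 2^16 = -32764.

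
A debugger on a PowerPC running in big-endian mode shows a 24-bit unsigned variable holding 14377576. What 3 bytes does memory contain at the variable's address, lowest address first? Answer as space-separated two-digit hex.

DB 62 68

14377576 in hexadecimal, padded to 24 bits, is 0xDB6268.
Split into bytes (most-significant first): DB 62 68.
In big-endian order the high byte comes first in memory.
So the memory order matches the most-significant-first order: DB 62 68.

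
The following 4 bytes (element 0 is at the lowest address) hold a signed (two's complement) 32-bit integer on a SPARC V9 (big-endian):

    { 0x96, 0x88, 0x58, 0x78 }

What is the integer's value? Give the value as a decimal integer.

-1769449352

Big-endian stores the most-significant byte at the lowest address.
The bytes are already most-significant first: 0x96885878.
Top bit is set, so as a signed 32-bit value this is 0x96885878 − 2^32 = -1769449352.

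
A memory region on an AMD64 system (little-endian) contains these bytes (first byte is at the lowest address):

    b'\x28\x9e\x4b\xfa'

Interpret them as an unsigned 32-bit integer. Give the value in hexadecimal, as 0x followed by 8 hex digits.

Little-endian stores the least-significant byte at the lowest address.
Reassemble most-significant byte first: FA 4B 9E 28 → 0xFA4B9E28.

0xFA4B9E28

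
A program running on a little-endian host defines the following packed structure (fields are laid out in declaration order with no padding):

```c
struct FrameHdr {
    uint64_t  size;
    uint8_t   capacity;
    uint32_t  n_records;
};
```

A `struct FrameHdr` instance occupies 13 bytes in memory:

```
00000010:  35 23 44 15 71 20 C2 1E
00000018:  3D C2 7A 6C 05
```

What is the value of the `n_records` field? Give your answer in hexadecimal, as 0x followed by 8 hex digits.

0x056C7AC2

`n_records` follows `size` (8 B), `capacity` (1 B), so it starts at offset 8 + 1 = 9 and occupies 4 bytes.
Bytes at offsets 9..12: C2 7A 6C 05.
Little-endian stores the least-significant byte at the lowest address.
Reassemble most-significant byte first: 05 6C 7A C2 → 0x056C7AC2.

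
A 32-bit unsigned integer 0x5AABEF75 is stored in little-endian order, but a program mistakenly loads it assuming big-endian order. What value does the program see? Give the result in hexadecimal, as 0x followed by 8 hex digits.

0x75EFAB5A

Stored little-endian, the bytes at ascending addresses are 75 EF AB 5A.
Read back as big-endian, the last byte is least significant, giving 0x75EFAB5A.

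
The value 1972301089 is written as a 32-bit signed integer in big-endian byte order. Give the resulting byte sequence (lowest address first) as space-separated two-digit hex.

1972301089 in hexadecimal, padded to 32 bits, is 0x758EED21.
Split into bytes (most-significant first): 75 8E ED 21.
Big-endian: lowest address holds the most-significant byte.
So the memory order matches the most-significant-first order: 75 8E ED 21.

75 8E ED 21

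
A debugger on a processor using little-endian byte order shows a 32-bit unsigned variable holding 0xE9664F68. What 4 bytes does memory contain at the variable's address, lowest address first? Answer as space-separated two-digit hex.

Split into bytes (most-significant first): E9 66 4F 68.
Little-endian: lowest address holds the least-significant byte.
So at ascending addresses the bytes are 68 4F 66 E9.

68 4F 66 E9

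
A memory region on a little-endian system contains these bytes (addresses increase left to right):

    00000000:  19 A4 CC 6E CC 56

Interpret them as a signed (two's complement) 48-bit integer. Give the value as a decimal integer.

95436032222233

In little-endian order the low byte comes first in memory.
Reassemble most-significant byte first: 56 CC 6E CC A4 19 → 0x56CC6ECCA419.
0x56CC6ECCA419 = 95436032222233.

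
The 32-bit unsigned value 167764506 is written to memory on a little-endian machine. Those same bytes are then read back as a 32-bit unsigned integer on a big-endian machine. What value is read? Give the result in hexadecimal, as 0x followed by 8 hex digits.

167764506 in 32-bit hexadecimal is 0x09FFE21A.
Stored little-endian, the bytes at ascending addresses are 1A E2 FF 09.
Read back as big-endian, the last byte is least significant, giving 0x1AE2FF09.

0x1AE2FF09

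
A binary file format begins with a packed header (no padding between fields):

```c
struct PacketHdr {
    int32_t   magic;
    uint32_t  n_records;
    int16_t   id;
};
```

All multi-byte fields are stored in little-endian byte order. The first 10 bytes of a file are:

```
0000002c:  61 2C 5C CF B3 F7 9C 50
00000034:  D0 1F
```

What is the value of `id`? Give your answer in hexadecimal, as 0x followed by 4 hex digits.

0x1FD0

`id` follows `magic` (4 B), `n_records` (4 B), so it starts at offset 4 + 4 = 8 and occupies 2 bytes.
Bytes at offsets 8..9: D0 1F.
Little-endian stores the least-significant byte at the lowest address.
Reassemble most-significant byte first: 1F D0 → 0x1FD0.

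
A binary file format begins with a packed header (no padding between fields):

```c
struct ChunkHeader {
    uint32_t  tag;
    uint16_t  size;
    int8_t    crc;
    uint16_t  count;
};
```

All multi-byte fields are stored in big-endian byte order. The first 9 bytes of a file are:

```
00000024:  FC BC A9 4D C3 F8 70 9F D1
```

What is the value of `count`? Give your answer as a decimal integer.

`count` follows `tag` (4 B), `size` (2 B), `crc` (1 B), so it starts at offset 4 + 2 + 1 = 7 and occupies 2 bytes.
Bytes at offsets 7..8: 9F D1.
Big-endian stores the most-significant byte at the lowest address.
The bytes are already most-significant first: 0x9FD1.
0x9FD1 = 40913.

40913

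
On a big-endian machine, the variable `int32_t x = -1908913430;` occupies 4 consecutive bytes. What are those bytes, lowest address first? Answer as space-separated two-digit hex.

8E 38 4A EA

Two's complement of -1908913430 in 32 bits: 1908913430 = 0x71C7B516; invert → 0x8E384AE9; add 1 → 0x8E384AEA.
Split into bytes (most-significant first): 8E 38 4A EA.
Big-endian stores the most-significant byte at the lowest address.
So the memory order matches the most-significant-first order: 8E 38 4A EA.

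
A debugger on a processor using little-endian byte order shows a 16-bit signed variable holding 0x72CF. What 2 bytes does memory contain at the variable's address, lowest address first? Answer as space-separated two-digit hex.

Split into bytes (most-significant first): 72 CF.
Little-endian stores the least-significant byte at the lowest address.
So at ascending addresses the bytes are CF 72.

CF 72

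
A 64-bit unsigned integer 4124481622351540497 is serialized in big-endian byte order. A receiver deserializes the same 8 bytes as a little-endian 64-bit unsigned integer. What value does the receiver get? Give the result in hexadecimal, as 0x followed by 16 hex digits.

0x11F1E3DE2E1A3D39

4124481622351540497 in 64-bit hexadecimal is 0x393D1A2EDEE3F111.
Stored big-endian, the bytes at ascending addresses are 39 3D 1A 2E DE E3 F1 11.
Read back as little-endian, the first byte is least significant, giving 0x11F1E3DE2E1A3D39.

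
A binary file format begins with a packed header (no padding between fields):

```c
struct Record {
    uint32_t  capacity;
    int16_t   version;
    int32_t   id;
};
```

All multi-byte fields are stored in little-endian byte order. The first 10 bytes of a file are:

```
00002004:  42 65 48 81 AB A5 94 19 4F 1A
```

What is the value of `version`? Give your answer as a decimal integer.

-23125

`version` follows `capacity` (4 bytes), so it starts at byte offset 4 and occupies 2 bytes.
Bytes at offsets 4..5: AB A5.
Little-endian stores the least-significant byte at the lowest address.
Reassemble most-significant byte first: A5 AB → 0xA5AB.
Top bit is set, so as a signed 16-bit value this is 0xA5AB − 2^16 = -23125.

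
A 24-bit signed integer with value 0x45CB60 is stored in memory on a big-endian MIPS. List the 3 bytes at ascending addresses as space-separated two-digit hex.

45 CB 60

Split into bytes (most-significant first): 45 CB 60.
In big-endian order the high byte comes first in memory.
So the memory order matches the most-significant-first order: 45 CB 60.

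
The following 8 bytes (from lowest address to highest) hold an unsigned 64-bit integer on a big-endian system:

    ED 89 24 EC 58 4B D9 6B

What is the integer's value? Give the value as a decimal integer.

Big-endian stores the most-significant byte at the lowest address.
The bytes are already most-significant first: 0xED8924EC584BD96B.
0xED8924EC584BD96B = 17116252456310528363.

17116252456310528363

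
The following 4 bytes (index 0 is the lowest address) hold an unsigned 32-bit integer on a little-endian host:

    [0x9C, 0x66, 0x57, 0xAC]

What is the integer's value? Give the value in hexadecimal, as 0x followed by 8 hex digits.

Little-endian: lowest address holds the least-significant byte.
Reassemble most-significant byte first: AC 57 66 9C → 0xAC57669C.

0xAC57669C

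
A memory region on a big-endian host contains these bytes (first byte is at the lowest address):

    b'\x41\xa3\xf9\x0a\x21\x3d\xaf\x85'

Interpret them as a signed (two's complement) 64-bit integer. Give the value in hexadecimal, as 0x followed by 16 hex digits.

Big-endian stores the most-significant byte at the lowest address.
The bytes are already most-significant first: 0x41A3F90A213DAF85.

0x41A3F90A213DAF85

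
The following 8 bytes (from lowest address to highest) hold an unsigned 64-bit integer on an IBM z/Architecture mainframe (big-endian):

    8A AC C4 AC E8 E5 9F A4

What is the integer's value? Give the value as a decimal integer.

9992577920149069732

Big-endian: lowest address holds the most-significant byte.
The bytes are already most-significant first: 0x8AACC4ACE8E59FA4.
0x8AACC4ACE8E59FA4 = 9992577920149069732.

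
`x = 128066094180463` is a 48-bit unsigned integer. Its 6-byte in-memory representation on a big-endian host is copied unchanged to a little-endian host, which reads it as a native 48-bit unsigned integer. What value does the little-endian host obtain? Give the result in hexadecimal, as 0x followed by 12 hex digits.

128066094180463 in 48-bit hexadecimal is 0x7479B60D286F.
Stored big-endian, the bytes at ascending addresses are 74 79 B6 0D 28 6F.
Read back as little-endian, the first byte is least significant, giving 0x6F280DB67974.

0x6F280DB67974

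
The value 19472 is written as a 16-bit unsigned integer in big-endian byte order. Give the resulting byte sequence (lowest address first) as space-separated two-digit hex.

19472 in hexadecimal, padded to 16 bits, is 0x4C10.
Split into bytes (most-significant first): 4C 10.
In big-endian order the high byte comes first in memory.
So the memory order matches the most-significant-first order: 4C 10.

4C 10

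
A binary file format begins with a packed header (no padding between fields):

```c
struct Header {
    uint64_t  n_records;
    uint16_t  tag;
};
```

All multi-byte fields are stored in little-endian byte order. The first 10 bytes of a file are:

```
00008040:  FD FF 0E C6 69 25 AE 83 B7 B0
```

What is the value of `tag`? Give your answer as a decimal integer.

`tag` follows `n_records` (8 bytes), so it starts at byte offset 8 and occupies 2 bytes.
Bytes at offsets 8..9: B7 B0.
Little-endian: lowest address holds the least-significant byte.
Reassemble most-significant byte first: B0 B7 → 0xB0B7.
0xB0B7 = 45239.

45239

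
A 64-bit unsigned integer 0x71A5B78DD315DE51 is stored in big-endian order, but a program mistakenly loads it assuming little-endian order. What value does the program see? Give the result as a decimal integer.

5899176560261834097

Stored big-endian, the bytes at ascending addresses are 71 A5 B7 8D D3 15 DE 51.
Read back as little-endian, the first byte is least significant, giving 0x51DE15D38DB7A571.
0x51DE15D38DB7A571 = 5899176560261834097.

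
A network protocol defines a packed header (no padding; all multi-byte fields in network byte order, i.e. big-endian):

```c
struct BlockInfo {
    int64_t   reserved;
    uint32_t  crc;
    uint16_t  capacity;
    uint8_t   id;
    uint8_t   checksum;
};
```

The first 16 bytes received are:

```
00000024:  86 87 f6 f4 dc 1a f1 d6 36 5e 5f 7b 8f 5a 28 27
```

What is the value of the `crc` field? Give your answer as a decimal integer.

912154491

`crc` follows `reserved` (8 bytes), so it starts at byte offset 8 and occupies 4 bytes.
Bytes at offsets 8..11: 36 5E 5F 7B.
Big-endian stores the most-significant byte at the lowest address.
The bytes are already most-significant first: 0x365E5F7B.
0x365E5F7B = 912154491.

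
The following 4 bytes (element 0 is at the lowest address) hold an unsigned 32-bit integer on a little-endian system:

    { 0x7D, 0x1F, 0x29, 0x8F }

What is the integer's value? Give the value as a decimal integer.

2401836925

Little-endian stores the least-significant byte at the lowest address.
Reassemble most-significant byte first: 8F 29 1F 7D → 0x8F291F7D.
0x8F291F7D = 2401836925.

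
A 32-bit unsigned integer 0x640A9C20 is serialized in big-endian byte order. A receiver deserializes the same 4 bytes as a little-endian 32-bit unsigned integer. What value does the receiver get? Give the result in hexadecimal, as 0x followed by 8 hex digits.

0x209C0A64

Stored big-endian, the bytes at ascending addresses are 64 0A 9C 20.
Read back as little-endian, the first byte is least significant, giving 0x209C0A64.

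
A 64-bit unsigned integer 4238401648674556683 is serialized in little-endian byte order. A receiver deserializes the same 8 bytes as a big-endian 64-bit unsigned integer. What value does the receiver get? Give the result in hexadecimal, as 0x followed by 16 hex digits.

4238401648674556683 in 64-bit hexadecimal is 0x3AD1D3D7ECAD4B0B.
Stored little-endian, the bytes at ascending addresses are 0B 4B AD EC D7 D3 D1 3A.
Read back as big-endian, the last byte is least significant, giving 0x0B4BADECD7D3D13A.

0x0B4BADECD7D3D13A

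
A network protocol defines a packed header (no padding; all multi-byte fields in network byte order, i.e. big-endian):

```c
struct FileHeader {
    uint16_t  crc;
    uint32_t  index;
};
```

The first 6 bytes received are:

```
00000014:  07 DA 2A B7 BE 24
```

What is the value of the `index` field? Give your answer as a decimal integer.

716684836

`index` follows `crc` (2 bytes), so it starts at byte offset 2 and occupies 4 bytes.
Bytes at offsets 2..5: 2A B7 BE 24.
Big-endian stores the most-significant byte at the lowest address.
The bytes are already most-significant first: 0x2AB7BE24.
0x2AB7BE24 = 716684836.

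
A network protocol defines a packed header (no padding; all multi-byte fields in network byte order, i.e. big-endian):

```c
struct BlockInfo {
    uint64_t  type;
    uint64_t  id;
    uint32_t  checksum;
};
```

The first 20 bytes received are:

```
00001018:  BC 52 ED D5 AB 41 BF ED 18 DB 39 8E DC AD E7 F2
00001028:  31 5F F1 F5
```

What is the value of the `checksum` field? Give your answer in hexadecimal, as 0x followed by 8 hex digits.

`checksum` follows `type` (8 B), `id` (8 B), so it starts at offset 8 + 8 = 16 and occupies 4 bytes.
Bytes at offsets 16..19: 31 5F F1 F5.
Big-endian stores the most-significant byte at the lowest address.
The bytes are already most-significant first: 0x315FF1F5.

0x315FF1F5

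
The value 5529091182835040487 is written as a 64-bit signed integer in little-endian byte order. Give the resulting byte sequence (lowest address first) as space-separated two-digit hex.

5529091182835040487 in hexadecimal, padded to 64 bits, is 0x4CBB4722EBA080E7.
Split into bytes (most-significant first): 4C BB 47 22 EB A0 80 E7.
Little-endian stores the least-significant byte at the lowest address.
So at ascending addresses the bytes are E7 80 A0 EB 22 47 BB 4C.

E7 80 A0 EB 22 47 BB 4C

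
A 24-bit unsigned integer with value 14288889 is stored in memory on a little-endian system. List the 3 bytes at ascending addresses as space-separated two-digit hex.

F9 07 DA

14288889 in hexadecimal, padded to 24 bits, is 0xDA07F9.
Split into bytes (most-significant first): DA 07 F9.
In little-endian order the low byte comes first in memory.
So at ascending addresses the bytes are F9 07 DA.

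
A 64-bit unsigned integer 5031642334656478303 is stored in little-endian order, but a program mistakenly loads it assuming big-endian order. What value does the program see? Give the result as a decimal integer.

5031642334656478303 in 64-bit hexadecimal is 0x45D3FC0B6A043C5F.
Stored little-endian, the bytes at ascending addresses are 5F 3C 04 6A 0B FC D3 45.
Read back as big-endian, the last byte is least significant, giving 0x5F3C046A0BFCD345.
0x5F3C046A0BFCD345 = 6862364785719956293.

6862364785719956293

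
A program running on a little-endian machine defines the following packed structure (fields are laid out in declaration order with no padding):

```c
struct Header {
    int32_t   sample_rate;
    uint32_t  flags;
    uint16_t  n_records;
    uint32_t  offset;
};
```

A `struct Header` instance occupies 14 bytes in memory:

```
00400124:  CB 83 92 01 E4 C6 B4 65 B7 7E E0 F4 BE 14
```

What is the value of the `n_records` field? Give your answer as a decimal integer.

`n_records` follows `sample_rate` (4 B), `flags` (4 B), so it starts at offset 4 + 4 = 8 and occupies 2 bytes.
Bytes at offsets 8..9: B7 7E.
In little-endian order the low byte comes first in memory.
Reassemble most-significant byte first: 7E B7 → 0x7EB7.
0x7EB7 = 32439.

32439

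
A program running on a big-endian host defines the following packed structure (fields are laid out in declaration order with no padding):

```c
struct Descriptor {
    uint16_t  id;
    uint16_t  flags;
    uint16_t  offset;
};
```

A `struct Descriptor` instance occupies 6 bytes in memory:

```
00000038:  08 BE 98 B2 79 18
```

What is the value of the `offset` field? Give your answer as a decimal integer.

`offset` follows `id` (2 B), `flags` (2 B), so it starts at offset 2 + 2 = 4 and occupies 2 bytes.
Bytes at offsets 4..5: 79 18.
Big-endian: lowest address holds the most-significant byte.
The bytes are already most-significant first: 0x7918.
0x7918 = 31000.

31000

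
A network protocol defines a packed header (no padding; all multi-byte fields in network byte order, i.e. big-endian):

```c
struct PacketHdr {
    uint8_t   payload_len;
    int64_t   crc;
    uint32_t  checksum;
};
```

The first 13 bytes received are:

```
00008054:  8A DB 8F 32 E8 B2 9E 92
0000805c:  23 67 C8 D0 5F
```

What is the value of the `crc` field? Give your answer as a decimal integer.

-2625824082723171805

`crc` follows `payload_len` (1 byte), so it starts at byte offset 1 and occupies 8 bytes.
Bytes at offsets 1..8: DB 8F 32 E8 B2 9E 92 23.
Big-endian stores the most-significant byte at the lowest address.
The bytes are already most-significant first: 0xDB8F32E8B29E9223.
Top bit is set, so as a signed 64-bit value this is 0xDB8F32E8B29E9223 − 2^64 = -2625824082723171805.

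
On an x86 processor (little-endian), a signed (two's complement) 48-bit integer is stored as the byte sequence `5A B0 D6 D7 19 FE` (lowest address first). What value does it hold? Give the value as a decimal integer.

Little-endian stores the least-significant byte at the lowest address.
Reassemble most-significant byte first: FE 19 D7 D6 B0 5A → 0xFE19D7D6B05A.
Top bit is set, so as a signed 48-bit value this is 0xFE19D7D6B05A − 2^48 = -2088027901862.

-2088027901862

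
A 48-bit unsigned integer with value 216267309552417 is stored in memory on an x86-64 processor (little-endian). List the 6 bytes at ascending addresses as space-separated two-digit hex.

21 93 29 A8 B1 C4

216267309552417 in hexadecimal, padded to 48 bits, is 0xC4B1A8299321.
Split into bytes (most-significant first): C4 B1 A8 29 93 21.
Little-endian stores the least-significant byte at the lowest address.
So at ascending addresses the bytes are 21 93 29 A8 B1 C4.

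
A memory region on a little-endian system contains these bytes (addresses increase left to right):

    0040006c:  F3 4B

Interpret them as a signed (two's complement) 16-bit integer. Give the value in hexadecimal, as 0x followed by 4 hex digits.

In little-endian order the low byte comes first in memory.
Reassemble most-significant byte first: 4B F3 → 0x4BF3.

0x4BF3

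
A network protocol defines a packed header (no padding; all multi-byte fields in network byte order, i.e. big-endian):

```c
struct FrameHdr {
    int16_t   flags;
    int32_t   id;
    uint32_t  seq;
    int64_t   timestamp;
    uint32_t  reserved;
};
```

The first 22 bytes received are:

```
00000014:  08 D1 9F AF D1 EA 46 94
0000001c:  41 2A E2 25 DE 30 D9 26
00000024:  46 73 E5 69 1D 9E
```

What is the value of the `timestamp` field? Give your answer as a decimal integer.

`timestamp` follows `flags` (2 B), `id` (4 B), `seq` (4 B), so it starts at offset 2 + 4 + 4 = 10 and occupies 8 bytes.
Bytes at offsets 10..17: E2 25 DE 30 D9 26 46 73.
In big-endian order the high byte comes first in memory.
The bytes are already most-significant first: 0xE225DE30D9264673.
Top bit is set, so as a signed 64-bit value this is 0xE225DE30D9264673 − 2^64 = -2151068945616583053.

-2151068945616583053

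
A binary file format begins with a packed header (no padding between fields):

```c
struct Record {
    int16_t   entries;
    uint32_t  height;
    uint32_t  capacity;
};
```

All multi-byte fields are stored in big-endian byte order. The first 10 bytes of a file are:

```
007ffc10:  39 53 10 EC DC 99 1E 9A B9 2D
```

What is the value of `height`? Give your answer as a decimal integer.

`height` follows `entries` (2 bytes), so it starts at byte offset 2 and occupies 4 bytes.
Bytes at offsets 2..5: 10 EC DC 99.
Big-endian: lowest address holds the most-significant byte.
The bytes are already most-significant first: 0x10ECDC99.
0x10ECDC99 = 283958425.

283958425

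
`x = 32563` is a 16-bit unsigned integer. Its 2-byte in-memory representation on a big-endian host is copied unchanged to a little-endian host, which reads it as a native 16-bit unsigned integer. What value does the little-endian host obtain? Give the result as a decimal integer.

13183

32563 in 16-bit hexadecimal is 0x7F33.
Stored big-endian, the bytes at ascending addresses are 7F 33.
Read back as little-endian, the first byte is least significant, giving 0x337F.
0x337F = 13183.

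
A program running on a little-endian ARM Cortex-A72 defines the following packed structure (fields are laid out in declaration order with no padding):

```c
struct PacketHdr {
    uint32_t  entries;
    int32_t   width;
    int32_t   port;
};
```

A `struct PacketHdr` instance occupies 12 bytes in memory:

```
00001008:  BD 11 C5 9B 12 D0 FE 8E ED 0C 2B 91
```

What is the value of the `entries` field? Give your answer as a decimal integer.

2613383613

`entries` is the first field, at byte offset 0, occupying 4 bytes.
Bytes at offsets 0..3: BD 11 C5 9B.
Little-endian stores the least-significant byte at the lowest address.
Reassemble most-significant byte first: 9B C5 11 BD → 0x9BC511BD.
0x9BC511BD = 2613383613.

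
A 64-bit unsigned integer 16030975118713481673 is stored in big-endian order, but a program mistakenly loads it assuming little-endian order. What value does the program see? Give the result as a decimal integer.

16030975118713481673 in 64-bit hexadecimal is 0xDE7976EF4A0AE9C9.
Stored big-endian, the bytes at ascending addresses are DE 79 76 EF 4A 0A E9 C9.
Read back as little-endian, the first byte is least significant, giving 0xC9E90A4AEF7679DE.
0xC9E90A4AEF7679DE = 14549171388158474718.

14549171388158474718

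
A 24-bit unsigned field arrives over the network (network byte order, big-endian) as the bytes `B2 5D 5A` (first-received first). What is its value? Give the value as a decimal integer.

Big-endian: lowest address holds the most-significant byte.
The bytes are already most-significant first: 0xB25D5A.
0xB25D5A = 11689306.

11689306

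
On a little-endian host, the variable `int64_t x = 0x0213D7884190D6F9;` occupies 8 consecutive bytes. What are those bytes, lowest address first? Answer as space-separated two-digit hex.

F9 D6 90 41 88 D7 13 02

Split into bytes (most-significant first): 02 13 D7 88 41 90 D6 F9.
Little-endian: lowest address holds the least-significant byte.
So at ascending addresses the bytes are F9 D6 90 41 88 D7 13 02.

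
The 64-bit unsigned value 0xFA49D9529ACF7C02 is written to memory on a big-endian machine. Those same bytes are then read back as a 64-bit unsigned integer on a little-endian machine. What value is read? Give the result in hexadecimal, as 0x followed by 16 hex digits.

0x027CCF9A52D949FA

Stored big-endian, the bytes at ascending addresses are FA 49 D9 52 9A CF 7C 02.
Read back as little-endian, the first byte is least significant, giving 0x027CCF9A52D949FA.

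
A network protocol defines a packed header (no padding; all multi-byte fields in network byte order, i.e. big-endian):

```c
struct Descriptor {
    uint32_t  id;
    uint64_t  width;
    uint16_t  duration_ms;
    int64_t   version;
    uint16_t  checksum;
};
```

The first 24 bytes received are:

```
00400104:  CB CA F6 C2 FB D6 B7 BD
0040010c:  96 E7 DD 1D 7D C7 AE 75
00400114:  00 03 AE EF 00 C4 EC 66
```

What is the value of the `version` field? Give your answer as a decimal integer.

`version` follows `id` (4 B), `width` (8 B), `duration_ms` (2 B), so it starts at offset 4 + 8 + 2 = 14 and occupies 8 bytes.
Bytes at offsets 14..21: AE 75 00 03 AE EF 00 C4.
Big-endian stores the most-significant byte at the lowest address.
The bytes are already most-significant first: 0xAE750003AEEF00C4.
Top bit is set, so as a signed 64-bit value this is 0xAE750003AEEF00C4 − 2^64 = -5875790123015143228.

-5875790123015143228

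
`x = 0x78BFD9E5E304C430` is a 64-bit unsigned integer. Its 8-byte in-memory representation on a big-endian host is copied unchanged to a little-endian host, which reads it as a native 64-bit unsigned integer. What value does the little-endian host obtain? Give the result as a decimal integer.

3513938986116169592

Stored big-endian, the bytes at ascending addresses are 78 BF D9 E5 E3 04 C4 30.
Read back as little-endian, the first byte is least significant, giving 0x30C404E3E5D9BF78.
0x30C404E3E5D9BF78 = 3513938986116169592.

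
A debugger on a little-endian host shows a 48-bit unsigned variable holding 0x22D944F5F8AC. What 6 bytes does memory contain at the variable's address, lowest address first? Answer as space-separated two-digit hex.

AC F8 F5 44 D9 22

Split into bytes (most-significant first): 22 D9 44 F5 F8 AC.
In little-endian order the low byte comes first in memory.
So at ascending addresses the bytes are AC F8 F5 44 D9 22.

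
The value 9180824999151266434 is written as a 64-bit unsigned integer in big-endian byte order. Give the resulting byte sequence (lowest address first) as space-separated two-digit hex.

9180824999151266434 in hexadecimal, padded to 64 bits, is 0x7F68D7B1D36FEA82.
Split into bytes (most-significant first): 7F 68 D7 B1 D3 6F EA 82.
In big-endian order the high byte comes first in memory.
So the memory order matches the most-significant-first order: 7F 68 D7 B1 D3 6F EA 82.

7F 68 D7 B1 D3 6F EA 82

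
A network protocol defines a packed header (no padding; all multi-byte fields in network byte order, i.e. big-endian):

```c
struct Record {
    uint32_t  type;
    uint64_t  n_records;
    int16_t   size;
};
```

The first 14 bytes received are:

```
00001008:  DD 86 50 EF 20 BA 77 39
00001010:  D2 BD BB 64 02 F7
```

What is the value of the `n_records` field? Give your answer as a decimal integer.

`n_records` follows `type` (4 bytes), so it starts at byte offset 4 and occupies 8 bytes.
Bytes at offsets 4..11: 20 BA 77 39 D2 BD BB 64.
Big-endian stores the most-significant byte at the lowest address.
The bytes are already most-significant first: 0x20BA7739D2BDBB64.
0x20BA7739D2BDBB64 = 2358328445114366820.

2358328445114366820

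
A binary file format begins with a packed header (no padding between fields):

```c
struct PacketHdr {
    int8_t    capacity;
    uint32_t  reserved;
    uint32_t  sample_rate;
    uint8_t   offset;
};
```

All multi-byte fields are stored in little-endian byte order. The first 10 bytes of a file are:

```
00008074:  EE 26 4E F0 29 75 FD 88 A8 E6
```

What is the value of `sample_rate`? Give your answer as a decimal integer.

2827550069

`sample_rate` follows `capacity` (1 B), `reserved` (4 B), so it starts at offset 1 + 4 = 5 and occupies 4 bytes.
Bytes at offsets 5..8: 75 FD 88 A8.
Little-endian: lowest address holds the least-significant byte.
Reassemble most-significant byte first: A8 88 FD 75 → 0xA888FD75.
0xA888FD75 = 2827550069.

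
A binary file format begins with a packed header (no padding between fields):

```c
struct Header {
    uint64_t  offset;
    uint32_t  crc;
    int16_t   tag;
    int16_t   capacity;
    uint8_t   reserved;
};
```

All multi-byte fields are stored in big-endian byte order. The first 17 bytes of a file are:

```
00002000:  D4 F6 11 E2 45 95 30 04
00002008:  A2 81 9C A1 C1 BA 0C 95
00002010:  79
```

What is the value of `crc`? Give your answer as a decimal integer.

`crc` follows `offset` (8 bytes), so it starts at byte offset 8 and occupies 4 bytes.
Bytes at offsets 8..11: A2 81 9C A1.
Big-endian stores the most-significant byte at the lowest address.
The bytes are already most-significant first: 0xA2819CA1.
0xA2819CA1 = 2726403233.

2726403233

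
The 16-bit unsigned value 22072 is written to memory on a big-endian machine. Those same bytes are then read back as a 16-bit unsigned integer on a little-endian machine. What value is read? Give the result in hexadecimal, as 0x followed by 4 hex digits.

0x3856

22072 in 16-bit hexadecimal is 0x5638.
Stored big-endian, the bytes at ascending addresses are 56 38.
Read back as little-endian, the first byte is least significant, giving 0x3856.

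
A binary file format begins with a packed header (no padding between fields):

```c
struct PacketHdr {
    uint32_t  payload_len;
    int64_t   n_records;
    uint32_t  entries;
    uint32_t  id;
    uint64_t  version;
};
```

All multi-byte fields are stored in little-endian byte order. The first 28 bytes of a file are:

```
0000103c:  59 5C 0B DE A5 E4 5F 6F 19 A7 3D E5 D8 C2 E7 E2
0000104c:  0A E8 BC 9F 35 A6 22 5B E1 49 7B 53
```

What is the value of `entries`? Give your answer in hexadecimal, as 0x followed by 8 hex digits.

0xE2E7C2D8

`entries` follows `payload_len` (4 B), `n_records` (8 B), so it starts at offset 4 + 8 = 12 and occupies 4 bytes.
Bytes at offsets 12..15: D8 C2 E7 E2.
Little-endian: lowest address holds the least-significant byte.
Reassemble most-significant byte first: E2 E7 C2 D8 → 0xE2E7C2D8.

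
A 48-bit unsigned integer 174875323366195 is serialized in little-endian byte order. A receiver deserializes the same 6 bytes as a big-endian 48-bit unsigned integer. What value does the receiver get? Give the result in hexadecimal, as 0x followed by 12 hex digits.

0x337B87550C9F

174875323366195 in 48-bit hexadecimal is 0x9F0C55877B33.
Stored little-endian, the bytes at ascending addresses are 33 7B 87 55 0C 9F.
Read back as big-endian, the last byte is least significant, giving 0x337B87550C9F.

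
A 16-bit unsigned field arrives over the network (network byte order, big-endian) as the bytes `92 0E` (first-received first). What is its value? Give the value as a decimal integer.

37390

Big-endian: lowest address holds the most-significant byte.
The bytes are already most-significant first: 0x920E.
0x920E = 37390.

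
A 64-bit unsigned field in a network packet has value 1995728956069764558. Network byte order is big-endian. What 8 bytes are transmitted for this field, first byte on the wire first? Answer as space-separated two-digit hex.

1B B2 40 E9 66 7F DD CE

1995728956069764558 in hexadecimal, padded to 64 bits, is 0x1BB240E9667FDDCE.
Split into bytes (most-significant first): 1B B2 40 E9 66 7F DD CE.
Big-endian: lowest address holds the most-significant byte.
So the memory order matches the most-significant-first order: 1B B2 40 E9 66 7F DD CE.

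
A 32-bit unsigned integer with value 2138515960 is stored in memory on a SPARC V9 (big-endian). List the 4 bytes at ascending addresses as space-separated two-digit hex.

2138515960 in hexadecimal, padded to 32 bits, is 0x7F7729F8.
Split into bytes (most-significant first): 7F 77 29 F8.
In big-endian order the high byte comes first in memory.
So the memory order matches the most-significant-first order: 7F 77 29 F8.

7F 77 29 F8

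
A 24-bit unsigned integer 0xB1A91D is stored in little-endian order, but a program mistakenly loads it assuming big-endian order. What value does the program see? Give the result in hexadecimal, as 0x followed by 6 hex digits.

Stored little-endian, the bytes at ascending addresses are 1D A9 B1.
Read back as big-endian, the last byte is least significant, giving 0x1DA9B1.

0x1DA9B1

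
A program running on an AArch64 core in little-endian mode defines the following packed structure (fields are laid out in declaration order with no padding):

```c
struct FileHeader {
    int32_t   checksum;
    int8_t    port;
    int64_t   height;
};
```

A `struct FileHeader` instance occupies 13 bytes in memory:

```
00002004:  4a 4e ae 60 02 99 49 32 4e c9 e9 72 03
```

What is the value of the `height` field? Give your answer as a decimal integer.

`height` follows `checksum` (4 B), `port` (1 B), so it starts at offset 4 + 1 = 5 and occupies 8 bytes.
Bytes at offsets 5..12: 99 49 32 4E C9 E9 72 03.
Little-endian stores the least-significant byte at the lowest address.
Reassemble most-significant byte first: 03 72 E9 C9 4E 32 49 99 → 0x0372E9C94E324999.
0x0372E9C94E324999 = 248517980268415385.

248517980268415385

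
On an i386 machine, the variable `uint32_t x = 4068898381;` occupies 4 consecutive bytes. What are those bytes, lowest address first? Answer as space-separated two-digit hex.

4068898381 in hexadecimal, padded to 32 bits, is 0xF286764D.
Split into bytes (most-significant first): F2 86 76 4D.
In little-endian order the low byte comes first in memory.
So at ascending addresses the bytes are 4D 76 86 F2.

4D 76 86 F2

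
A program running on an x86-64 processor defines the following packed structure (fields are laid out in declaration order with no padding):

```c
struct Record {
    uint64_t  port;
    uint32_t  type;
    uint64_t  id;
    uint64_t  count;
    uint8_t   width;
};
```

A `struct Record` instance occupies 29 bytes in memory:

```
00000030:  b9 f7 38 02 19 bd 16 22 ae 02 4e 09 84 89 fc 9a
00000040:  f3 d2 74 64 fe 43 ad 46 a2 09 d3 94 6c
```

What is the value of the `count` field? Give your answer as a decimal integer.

`count` follows `port` (8 B), `type` (4 B), `id` (8 B), so it starts at offset 8 + 4 + 8 = 20 and occupies 8 bytes.
Bytes at offsets 20..27: FE 43 AD 46 A2 09 D3 94.
Little-endian: lowest address holds the least-significant byte.
Reassemble most-significant byte first: 94 D3 09 A2 46 AD 43 FE → 0x94D309A246AD43FE.
0x94D309A246AD43FE = 10723925730274395134.

10723925730274395134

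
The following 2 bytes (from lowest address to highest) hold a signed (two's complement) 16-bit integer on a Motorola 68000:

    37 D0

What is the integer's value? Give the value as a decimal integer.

In big-endian order the high byte comes first in memory.
The bytes are already most-significant first: 0x37D0.
0x37D0 = 14288.

14288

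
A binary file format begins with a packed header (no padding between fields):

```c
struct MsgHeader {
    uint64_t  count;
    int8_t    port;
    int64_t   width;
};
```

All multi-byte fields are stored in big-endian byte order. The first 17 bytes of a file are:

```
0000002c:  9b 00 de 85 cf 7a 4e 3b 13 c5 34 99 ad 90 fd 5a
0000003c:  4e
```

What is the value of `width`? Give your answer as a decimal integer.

-4236592378707879346

`width` follows `count` (8 B), `port` (1 B), so it starts at offset 8 + 1 = 9 and occupies 8 bytes.
Bytes at offsets 9..16: C5 34 99 AD 90 FD 5A 4E.
Big-endian stores the most-significant byte at the lowest address.
The bytes are already most-significant first: 0xC53499AD90FD5A4E.
Top bit is set, so as a signed 64-bit value this is 0xC53499AD90FD5A4E − 2^64 = -4236592378707879346.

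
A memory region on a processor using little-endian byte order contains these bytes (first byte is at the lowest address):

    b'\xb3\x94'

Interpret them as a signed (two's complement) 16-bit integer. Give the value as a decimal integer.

Little-endian: lowest address holds the least-significant byte.
Reassemble most-significant byte first: 94 B3 → 0x94B3.
Top bit is set, so as a signed 16-bit value this is 0x94B3 − 2^16 = -27469.

-27469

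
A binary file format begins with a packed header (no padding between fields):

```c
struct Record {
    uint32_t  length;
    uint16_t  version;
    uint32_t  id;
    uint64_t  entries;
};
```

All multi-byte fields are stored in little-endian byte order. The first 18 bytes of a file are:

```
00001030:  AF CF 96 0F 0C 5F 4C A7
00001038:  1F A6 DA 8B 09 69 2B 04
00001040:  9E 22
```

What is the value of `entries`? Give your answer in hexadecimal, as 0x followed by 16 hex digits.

0x229E042B69098BDA

`entries` follows `length` (4 B), `version` (2 B), `id` (4 B), so it starts at offset 4 + 2 + 4 = 10 and occupies 8 bytes.
Bytes at offsets 10..17: DA 8B 09 69 2B 04 9E 22.
In little-endian order the low byte comes first in memory.
Reassemble most-significant byte first: 22 9E 04 2B 69 09 8B DA → 0x229E042B69098BDA.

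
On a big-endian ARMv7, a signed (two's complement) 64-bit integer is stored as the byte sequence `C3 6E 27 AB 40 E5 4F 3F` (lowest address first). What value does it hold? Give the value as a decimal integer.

-4364507372393771201

In big-endian order the high byte comes first in memory.
The bytes are already most-significant first: 0xC36E27AB40E54F3F.
Top bit is set, so as a signed 64-bit value this is 0xC36E27AB40E54F3F − 2^64 = -4364507372393771201.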